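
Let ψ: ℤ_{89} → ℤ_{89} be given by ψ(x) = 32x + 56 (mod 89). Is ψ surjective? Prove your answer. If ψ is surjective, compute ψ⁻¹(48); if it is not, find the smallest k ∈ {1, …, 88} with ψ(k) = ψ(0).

By definition, surjectivity means every element of the codomain has a preimage under ψ.
Since gcd(32, 89) = 1, 32 is invertible modulo 89. Euclid's algorithm: 89 = 2·32 + 25, 32 = 1·25 + 7, 25 = 3·7 + 4, 7 = 1·4 + 3, 4 = 1·3 + 1; back-substituting gives 1 = 64·32 − 23·89, so 32⁻¹ ≡ 64 (mod 89).
For any y ∈ ℤ_{89}, x = 64(y − 56) mod 89 satisfies ψ(x) = 32·64(y − 56) + 56 ≡ y (since 32·64 ≡ 1 mod 89). So every y has a preimage.
Hence ψ is surjective.
Since ψ is surjective, we find ψ⁻¹(48): we need 32x ≡ 48 − 56 ≡ 81 (mod 89). Using 32⁻¹ = 64: x ≡ 64·81 = 5184 = 58·89 + 22, so x = 22.
Check: ψ(22) = 32·22 + 56 = 760 = 8·89 + 48 ≡ 48 (mod 89).

22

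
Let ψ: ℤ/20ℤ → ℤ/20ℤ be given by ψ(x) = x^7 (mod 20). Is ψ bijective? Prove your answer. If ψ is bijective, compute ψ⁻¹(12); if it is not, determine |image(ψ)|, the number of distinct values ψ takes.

ψ(0) = 0^7 = 0.
ψ(10): Repeated squaring mod 20: 10^1 ≡ 10, 10^2 ≡ 10² = 100 ≡ 0, 10^4 ≡ 0² = 0. Since 7 = 4 + 2 + 1, 10^7 ≡ 0·0·10: 0·0 = 0, then 0·10 = 0. So 10^7 ≡ 0 (mod 20).
So ψ(0) = ψ(10) = 0 while 0 ≠ 10, hence ψ is not injective, hence not bijective.
Since ψ is not bijective, we determine |image(ψ)|. Computing x^7 mod 20 for each x (by repeated squaring, reducing mod 20 at every step), the values ψ(0), ψ(1), …, ψ(19) are: 0, 1, 8, 7, 4, 5, 16, 3, 12, 9, 0, 11, 8, 17, 4, 15, 16, 13, 12, 19.
The distinct values are {0, 1, 3, 4, 5, 7, 8, 9, 11, 12, 13, 15, 16, 17, 19}; there are 15 of them.

15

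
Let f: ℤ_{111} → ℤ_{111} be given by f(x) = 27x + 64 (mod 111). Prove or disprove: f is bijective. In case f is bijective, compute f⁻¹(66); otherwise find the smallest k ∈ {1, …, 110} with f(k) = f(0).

37

We have gcd(27, 111) = 3 > 1. Taking u = 0 and v = 37: f(0) = 64 and f(37) = 27·37 + 64 = 1063 ≡ 64 (mod 111).
So f(0) = f(37) while 0 ≠ 37, thus f is not injective, hence not bijective.
Since f is not bijective, we find the least positive k with f(k) = f(0): this means 27k ≡ 0 (mod 111), i.e. 111 ∣ 27k. Since gcd(27, 111) = 3, dividing through by 3 this holds exactly when 37 ∣ 9k, and as gcd(9, 37) = 1, exactly when 37 ∣ k.
The smallest positive such k is 37.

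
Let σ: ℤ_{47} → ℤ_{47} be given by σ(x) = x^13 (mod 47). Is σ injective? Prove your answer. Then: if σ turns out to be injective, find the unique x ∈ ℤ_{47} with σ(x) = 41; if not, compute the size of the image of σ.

35

Since 47 is prime, the nonzero elements of ℤ_{47} form a cyclic group of order 46.
As gcd(13, 46) = 1, raising to the 13th power is a bijection on this group: if x_1^13 ≡ x_2^13 then (x_1x_2^{−1})^13 = 1, and the only element of order dividing gcd(13, 46) = 1 is 1, so x_1 = x_2.
With σ(0) = 0 this makes σ injective on all of ℤ_{47}, hence bijective (finite equal-size domain and codomain). In particular σ is injective.
Since σ is injective, we find the preimage of 41. The inverse of x ↦ x^13 on (ℤ_{47})^× is x ↦ x^39, because 13·39 = 507 = 11·46 + 1 ≡ 1 (mod 46) and x^{46} = 1 for x ≠ 0 (Fermat). So σ⁻¹(41) = 41^39 mod 47.
Repeated squaring mod 47: 41^1 ≡ 41, 41^2 ≡ 41² = 1681 ≡ 36, 41^4 ≡ 36² = 1296 ≡ 27, 41^8 ≡ 27² = 729 ≡ 24, 41^16 ≡ 24² = 576 ≡ 12, 41^32 ≡ 12² = 144 ≡ 3. Since 39 = 32 + 4 + 2 + 1, 41^39 ≡ 3·27·36·41: 3·27 = 81 ≡ 34, then 34·36 = 1224 ≡ 2, then 2·41 = 82 ≡ 35. So 41^39 ≡ 35 (mod 47).
Hence σ⁻¹(41) = 35.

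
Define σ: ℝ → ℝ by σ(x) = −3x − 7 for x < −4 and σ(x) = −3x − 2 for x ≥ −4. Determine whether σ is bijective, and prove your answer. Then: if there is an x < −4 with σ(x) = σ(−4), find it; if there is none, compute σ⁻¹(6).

-17/3

Both pieces are strictly decreasing (slopes −3 and −3), so each is injective on its own interval.
The left piece maps (−∞, −4) onto (5, ∞); the right piece maps [−4, ∞) onto (−∞, 10].
These images overlap. In particular σ(−4) = 10 (right piece), and solving −3x − 7 = 10 on the left piece gives x = −17/3 < −4.
So σ(−17/3) = σ(−4) with −17/3 ≠ −4, and σ is not injective, hence not bijective. This x = −17/3 is the requested value below −4.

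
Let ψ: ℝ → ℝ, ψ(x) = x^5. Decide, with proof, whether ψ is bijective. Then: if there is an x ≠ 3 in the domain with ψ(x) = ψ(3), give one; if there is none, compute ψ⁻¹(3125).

On ℝ, x ↦ x^5 is strictly increasing (injective) and for any y ∈ ℝ the 5th root y^{1/5} lies in ℝ (surjective). So ψ is bijective.
Since x ↦ x^5 is strictly increasing on ℝ, it is injective there, so no x ≠ 3 in the domain has ψ(x) = ψ(3). We therefore compute ψ⁻¹(3125) = 3125^{1/5} = 5 (indeed 5^5 = 3125).

5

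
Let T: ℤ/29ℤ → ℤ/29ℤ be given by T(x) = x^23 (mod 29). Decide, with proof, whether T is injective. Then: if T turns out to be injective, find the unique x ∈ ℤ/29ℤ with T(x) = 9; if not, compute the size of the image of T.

22

Since 29 is prime, the nonzero elements of ℤ/29ℤ form a cyclic group of order 28.
As gcd(23, 28) = 1, raising to the 23rd power is a bijection on this group: if u^23 ≡ v^23 then (uv^{−1})^23 = 1, and the only element of order dividing gcd(23, 28) = 1 is 1, so u = v.
With T(0) = 0 this makes T injective on all of ℤ/29ℤ, hence bijective (finite equal-size domain and codomain). In particular T is injective.
Since T is injective, we find the preimage of 9. The inverse of x ↦ x^23 on (ℤ/29ℤ)^× is x ↦ x^11, because 23·11 = 253 = 9·28 + 1 ≡ 1 (mod 28) and x^{28} = 1 for x ≠ 0 (Fermat). So T⁻¹(9) = 9^11 mod 29.
Repeated squaring mod 29: 9^1 ≡ 9, 9^2 ≡ 9² = 81 ≡ 23, 9^4 ≡ 23² = 529 ≡ 7, 9^8 ≡ 7² = 49 ≡ 20. Since 11 = 8 + 2 + 1, 9^11 ≡ 20·23·9: 20·23 = 460 ≡ 25, then 25·9 = 225 ≡ 22. So 9^11 ≡ 22 (mod 29).
Hence T⁻¹(9) = 22.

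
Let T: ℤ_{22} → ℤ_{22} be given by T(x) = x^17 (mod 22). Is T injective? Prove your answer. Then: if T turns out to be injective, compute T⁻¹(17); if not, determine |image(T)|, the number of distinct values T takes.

Computing x^17 mod 22 for each x (by repeated squaring, reducing mod 22 at every step), the values T(0), T(1), …, T(21) are: 0, 1, 18, 9, 16, 3, 8, 17, 2, 15, 10, 11, 12, 7, 20, 5, 14, 19, 6, 13, 4, 21.
Every element of ℤ_{22} appears exactly once in this list, so T is a bijection, and in particular injective.
Since T is injective, we read off the preimage of 17 from the same table: T(7) = 17, so T⁻¹(17) = 7.

7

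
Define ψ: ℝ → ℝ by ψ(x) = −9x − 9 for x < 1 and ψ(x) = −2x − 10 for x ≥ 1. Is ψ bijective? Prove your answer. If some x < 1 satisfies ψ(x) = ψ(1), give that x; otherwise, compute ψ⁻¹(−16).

1/3

Both pieces are strictly decreasing (slopes −9 and −2), so each is injective on its own interval.
The left piece maps (−∞, 1) onto (−18, ∞); the right piece maps [1, ∞) onto (−∞, −12].
These images overlap. In particular ψ(1) = −12 (right piece), and solving −9x − 9 = −12 on the left piece gives x = 1/3 < 1.
So ψ(1/3) = ψ(1) with 1/3 ≠ 1, and ψ is not injective, hence not bijective. This x = 1/3 is the requested value below 1.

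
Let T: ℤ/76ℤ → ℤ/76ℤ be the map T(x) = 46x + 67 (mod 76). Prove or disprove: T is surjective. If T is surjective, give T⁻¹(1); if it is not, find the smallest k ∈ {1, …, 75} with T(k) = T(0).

Since gcd(46, 76) = 2, we have 46x ≡ 0 (mod 2) for all x, so T(x) ≡ 1 (mod 2).
But 0 ≢ 1 (mod 2), so 0 ∈ ℤ/76ℤ has no preimage. Thus T is not surjective.
Since T is not surjective, we find the least positive k with T(k) = T(0): this means 46k ≡ 0 (mod 76), i.e. 76 ∣ 46k. Since gcd(46, 76) = 2, dividing through by 2 this holds exactly when 38 ∣ 23k, and as gcd(23, 38) = 1, exactly when 38 ∣ k.
The smallest positive such k is 38.

38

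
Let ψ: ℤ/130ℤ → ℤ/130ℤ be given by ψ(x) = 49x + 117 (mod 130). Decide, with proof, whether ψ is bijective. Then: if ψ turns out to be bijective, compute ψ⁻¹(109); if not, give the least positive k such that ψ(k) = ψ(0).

98

If ψ(x_1) = ψ(x_2), then 49x_1 ≡ 49x_2 (mod 130). Because gcd(49, 130) = 1, we may cancel 49 to get x_1 ≡ x_2 (mod 130).
We now compute 49⁻¹ mod 130 explicitly. Euclid's algorithm: 130 = 2·49 + 32, 49 = 1·32 + 17, 32 = 1·17 + 15, 17 = 1·15 + 2, 15 = 7·2 + 1; back-substituting gives 1 = 69·49 − 26·130, so 49⁻¹ ≡ 69 (mod 130).
For any y ∈ ℤ/130ℤ, x = 69(y − 117) mod 130 satisfies ψ(x) = 49·69(y − 117) + 117 ≡ y (since 49·69 ≡ 1 mod 130). So every y has a preimage.
So ψ is bijective.
Since ψ is bijective, we compute ψ⁻¹(109): solve 49x + 117 ≡ 109 (mod 130), i.e. 49x ≡ 122 (mod 130).
Multiplying by 49⁻¹ = 69 gives x ≡ 69·122 = 8418 = 64·130 + 98 ≡ 98 (mod 130).
Check: ψ(98) = 49·98 + 117 = 4919 = 37·130 + 109 ≡ 109 (mod 130).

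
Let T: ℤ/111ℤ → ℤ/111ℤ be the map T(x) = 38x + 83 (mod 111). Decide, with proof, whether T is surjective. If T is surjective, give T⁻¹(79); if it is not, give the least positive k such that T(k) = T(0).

By definition, surjectivity means every element of the codomain has a preimage under T.
Since gcd(38, 111) = 1, 38 is invertible modulo 111. Euclid's algorithm: 111 = 2·38 + 35, 38 = 1·35 + 3, 35 = 11·3 + 2, 3 = 1·2 + 1; back-substituting gives 1 = 38·38 − 13·111, so 38⁻¹ ≡ 38 (mod 111).
Then y ↦ 38(y − 83) is a two-sided inverse to T, so every y ∈ ℤ/111ℤ has a preimage.
Hence T is surjective.
Since T is surjective, we find T⁻¹(79): we need 38x ≡ 79 − 83 ≡ 107 (mod 111). Using 38⁻¹ = 38: x ≡ 38·107 = 4066 = 36·111 + 70, so x = 70.
Check: T(70) = 38·70 + 83 = 2743 = 24·111 + 79 ≡ 79 (mod 111).

70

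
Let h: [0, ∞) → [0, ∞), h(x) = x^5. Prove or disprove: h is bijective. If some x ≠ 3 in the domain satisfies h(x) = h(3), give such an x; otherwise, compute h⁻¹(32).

2

On [0, ∞), x ↦ x^5 is strictly increasing (injective) and for any y ∈ [0, ∞) the 5th root y^{1/5} lies in [0, ∞) (surjective). So h is bijective.
Since x ↦ x^5 is strictly increasing on [0, ∞), it is injective there, so no x ≠ 3 in the domain has h(x) = h(3). We therefore compute h⁻¹(32) = 32^{1/5} = 2 (indeed 2^5 = 32).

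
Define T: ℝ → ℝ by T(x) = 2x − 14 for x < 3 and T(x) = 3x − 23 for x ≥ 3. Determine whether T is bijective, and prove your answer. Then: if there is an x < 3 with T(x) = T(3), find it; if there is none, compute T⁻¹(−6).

Both pieces are strictly increasing (slopes 2 and 3), so each is injective on its own interval.
The left piece maps (−∞, 3) onto (−∞, −8); the right piece maps [3, ∞) onto [−14, ∞).
These images overlap. In particular T(3) = −14 (right piece), and solving 2x − 14 = −14 on the left piece gives x = 0 < 3.
So T(0) = T(3) with 0 ≠ 3, and T is not injective, hence not bijective. This x = 0 is the requested value below 3.

0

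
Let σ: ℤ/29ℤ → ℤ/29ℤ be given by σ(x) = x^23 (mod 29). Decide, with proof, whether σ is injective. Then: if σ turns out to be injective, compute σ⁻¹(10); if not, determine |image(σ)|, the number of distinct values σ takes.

Since 29 is prime, the nonzero elements of ℤ/29ℤ form a cyclic group of order 28.
As gcd(23, 28) = 1, raising to the 23rd power is a bijection on this group: if s^23 ≡ t^23 then (st^{−1})^23 = 1, and the only element of order dividing gcd(23, 28) = 1 is 1, so s = t.
With σ(0) = 0 this makes σ injective on all of ℤ/29ℤ, hence bijective (finite equal-size domain and codomain). In particular σ is injective.
Since σ is injective, we find the preimage of 10. The inverse of x ↦ x^23 on (ℤ/29ℤ)^× is x ↦ x^11, because 23·11 = 253 = 9·28 + 1 ≡ 1 (mod 28) and x^{28} = 1 for x ≠ 0 (Fermat). So σ⁻¹(10) = 10^11 mod 29.
Repeated squaring mod 29: 10^1 ≡ 10, 10^2 ≡ 10² = 100 ≡ 13, 10^4 ≡ 13² = 169 ≡ 24, 10^8 ≡ 24² = 576 ≡ 25. Since 11 = 8 + 2 + 1, 10^11 ≡ 25·13·10: 25·13 = 325 ≡ 6, then 6·10 = 60 ≡ 2. So 10^11 ≡ 2 (mod 29).
Hence σ⁻¹(10) = 2.

2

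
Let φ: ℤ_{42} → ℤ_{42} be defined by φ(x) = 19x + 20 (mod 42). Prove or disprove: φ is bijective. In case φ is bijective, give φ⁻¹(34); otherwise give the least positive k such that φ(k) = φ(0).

Recall: φ is injective if φ(s) = φ(t) implies s = t.
If φ(s) = φ(t), then 19s ≡ 19t (mod 42). Because gcd(19, 42) = 1, we may cancel 19 to get s ≡ t (mod 42).
We now compute 19⁻¹ mod 42 explicitly. Euclid's algorithm: 42 = 2·19 + 4, 19 = 4·4 + 3, 4 = 1·3 + 1; back-substituting gives 1 = 31·19 − 14·42, so 19⁻¹ ≡ 31 (mod 42).
Then y ↦ 31(y − 20) is a two-sided inverse to φ, so every y ∈ ℤ_{42} has a preimage.
Thus φ is bijective.
Since φ is bijective, we compute φ⁻¹(34): solve 19x + 20 ≡ 34 (mod 42), i.e. 19x ≡ 14 (mod 42).
Multiplying by 19⁻¹ = 31 gives x ≡ 31·14 = 434 = 10·42 + 14 ≡ 14 (mod 42).
Check: φ(14) = 19·14 + 20 = 286 = 6·42 + 34 ≡ 34 (mod 42).

14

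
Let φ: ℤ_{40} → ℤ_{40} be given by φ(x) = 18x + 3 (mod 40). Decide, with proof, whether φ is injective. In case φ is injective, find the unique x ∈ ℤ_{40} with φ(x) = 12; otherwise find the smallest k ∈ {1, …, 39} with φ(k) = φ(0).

20

Recall that φ is injective when φ(s) = φ(t) forces s = t.
We have gcd(18, 40) = 2 > 1. Taking s = 0 and t = 20: φ(0) = 3 and φ(20) = 18·20 + 3 = 363 ≡ 3 (mod 40).
So φ(0) = φ(20) while 0 ≠ 20, therefore φ is not injective.
Since φ is not injective, we find the least positive k with φ(k) = φ(0): this means 18k ≡ 0 (mod 40), i.e. 40 ∣ 18k. Since gcd(18, 40) = 2, dividing through by 2 this holds exactly when 20 ∣ 9k, and as gcd(9, 20) = 1, exactly when 20 ∣ k.
The smallest positive such k is 20.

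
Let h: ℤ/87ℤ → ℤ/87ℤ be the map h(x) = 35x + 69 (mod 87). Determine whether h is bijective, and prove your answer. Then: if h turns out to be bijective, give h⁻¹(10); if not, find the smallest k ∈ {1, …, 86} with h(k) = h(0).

By definition, h is injective if h(a) = h(b) implies a = b.
If h(a) = h(b), then 35a ≡ 35b (mod 87). Because gcd(35, 87) = 1, we may cancel 35 to get a ≡ b (mod 87).
We now compute 35⁻¹ mod 87 explicitly. Euclid's algorithm: 87 = 2·35 + 17, 35 = 2·17 + 1; back-substituting gives 1 = 5·35 − 2·87, so 35⁻¹ ≡ 5 (mod 87).
Then y ↦ 5(y − 69) is a two-sided inverse to h, so every y ∈ ℤ/87ℤ has a preimage.
Thus h is bijective.
Since h is bijective, we find h⁻¹(10): we need 35x ≡ 10 − 69 ≡ 28 (mod 87). Using 35⁻¹ = 5: x ≡ 5·28 = 140 = 1·87 + 53, so x = 53.
Check: h(53) = 35·53 + 69 = 1924 = 22·87 + 10 ≡ 10 (mod 87).

53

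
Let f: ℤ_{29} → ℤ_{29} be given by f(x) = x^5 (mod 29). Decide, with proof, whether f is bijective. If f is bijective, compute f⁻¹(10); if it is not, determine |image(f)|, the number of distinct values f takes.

Since 29 is prime, the nonzero elements of ℤ_{29} form a cyclic group of order 28.
As gcd(5, 28) = 1, raising to the 5th power is a bijection on this group: if u^5 ≡ v^5 then (uv^{−1})^5 = 1, and the only element of order dividing gcd(5, 28) = 1 is 1, so u = v.
With f(0) = 0 this makes f injective on all of ℤ_{29}, hence bijective (finite equal-size domain and codomain). In particular f is bijective.
Since f is bijective, we find the preimage of 10. The inverse of x ↦ x^5 on (ℤ_{29})^× is x ↦ x^17, because 5·17 = 85 = 3·28 + 1 ≡ 1 (mod 28) and x^{28} = 1 for x ≠ 0 (Fermat). So f⁻¹(10) = 10^17 mod 29.
Repeated squaring mod 29: 10^1 ≡ 10, 10^2 ≡ 10² = 100 ≡ 13, 10^4 ≡ 13² = 169 ≡ 24, 10^8 ≡ 24² = 576 ≡ 25, 10^16 ≡ 25² = 625 ≡ 16. Since 17 = 16 + 1, 10^17 ≡ 16·10: 16·10 = 160 ≡ 15. So 10^17 ≡ 15 (mod 29).
Hence f⁻¹(10) = 15.

15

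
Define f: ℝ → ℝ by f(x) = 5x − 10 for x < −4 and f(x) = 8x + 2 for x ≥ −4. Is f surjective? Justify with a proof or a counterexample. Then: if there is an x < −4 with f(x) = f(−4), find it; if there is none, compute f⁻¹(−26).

-7/2

Both pieces are strictly increasing (slopes 5 and 8), so each is injective on its own interval.
The left piece maps (−∞, −4) onto (−∞, −30); the right piece maps [−4, ∞) onto [−30, ∞).
These images together cover ℝ, so f is surjective.
Because the two images are disjoint, no x < −4 has f(x) = f(−4), so we compute f⁻¹(−26): −26 lies in [−30, ∞), so solve 8x + 2 = −26: x = (−26 − 2)/8 = −7/2.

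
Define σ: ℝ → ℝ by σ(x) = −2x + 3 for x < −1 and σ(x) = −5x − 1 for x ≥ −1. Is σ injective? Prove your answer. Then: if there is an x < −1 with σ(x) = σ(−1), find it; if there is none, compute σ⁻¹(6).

-3/2

Both pieces are strictly decreasing (slopes −2 and −5), so each is injective on its own interval.
The left piece maps (−∞, −1) onto (5, ∞); the right piece maps [−1, ∞) onto (−∞, 4].
These images are disjoint, so no value is attained by both pieces. Therefore σ is injective.
Because the two images are disjoint, no x < −1 has σ(x) = σ(−1), so we compute σ⁻¹(6): 6 lies in (5, ∞), so solve −2x + 3 = 6: x = (6 − 3)/(−2) = −3/2.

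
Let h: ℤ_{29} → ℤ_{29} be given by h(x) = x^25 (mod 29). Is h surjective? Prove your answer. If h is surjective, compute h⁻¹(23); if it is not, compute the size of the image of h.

Since 29 is prime, the nonzero elements of ℤ_{29} form a cyclic group of order 28.
As gcd(25, 28) = 1, raising to the 25th power is a bijection on this group: if s^25 ≡ t^25 then (st^{−1})^25 = 1, and the only element of order dividing gcd(25, 28) = 1 is 1, so s = t.
With h(0) = 0 this makes h injective on all of ℤ_{29}, hence bijective (finite equal-size domain and codomain). In particular h is surjective.
Since h is surjective, we find the preimage of 23. The inverse of x ↦ x^25 on (ℤ_{29})^× is x ↦ x^9, because 25·9 = 225 = 8·28 + 1 ≡ 1 (mod 28) and x^{28} = 1 for x ≠ 0 (Fermat). So h⁻¹(23) = 23^9 mod 29.
Repeated squaring mod 29: 23^1 ≡ 23, 23^2 ≡ 23² = 529 ≡ 7, 23^4 ≡ 7² = 49 ≡ 20, 23^8 ≡ 20² = 400 ≡ 23. Since 9 = 8 + 1, 23^9 ≡ 23·23: 23·23 = 529 ≡ 7. So 23^9 ≡ 7 (mod 29).
Hence h⁻¹(23) = 7.

7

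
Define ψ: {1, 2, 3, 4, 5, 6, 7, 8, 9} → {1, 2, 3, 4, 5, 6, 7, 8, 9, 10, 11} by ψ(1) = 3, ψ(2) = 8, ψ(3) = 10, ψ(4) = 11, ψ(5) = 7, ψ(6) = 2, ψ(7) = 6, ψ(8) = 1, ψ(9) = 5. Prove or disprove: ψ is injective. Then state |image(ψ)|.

The values ψ(1), …, ψ(9) are 3, 8, 10, 11, 7, 2, 6, 1, 5 — all distinct.
So ψ(s) = ψ(t) only when s = t, and ψ is injective.
The image of ψ is {1, 2, 3, 5, 6, 7, 8, 10, 11}, which has 9 elements.

9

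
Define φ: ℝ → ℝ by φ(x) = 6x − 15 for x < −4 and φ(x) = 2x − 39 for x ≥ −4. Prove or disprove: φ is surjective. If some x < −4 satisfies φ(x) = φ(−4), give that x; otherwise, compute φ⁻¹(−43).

Both pieces are strictly increasing (slopes 6 and 2), so each is injective on its own interval.
The left piece maps (−∞, −4) onto (−∞, −39); the right piece maps [−4, ∞) onto [−47, ∞).
The union (−∞, −39) ∪ [−47, ∞) covers ℝ, so φ is surjective.
For the follow-up: the images overlap, so an x < −4 with φ(x) = φ(−4) exists. φ(−4) = −47; solving 6x − 15 = −47 for x < −4 gives x = (−47 + 15)/6 = −16/3.

-16/3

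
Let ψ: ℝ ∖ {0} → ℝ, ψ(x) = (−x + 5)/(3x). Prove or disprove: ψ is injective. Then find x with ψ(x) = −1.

-5/2

Suppose ψ(u) = ψ(v). Cross-multiplying: (−u + 5)(3v) = (−v + 5)(3u).
Expanding both sides and cancelling the symmetric terms leaves −15·(u − v) = 0. Since −15 ≠ 0, u = v. Hence ψ is injective.
Solving ψ(x) = −1: cross-multiplying gives −x + 5 = −1(3x), which rearranges to 2x = −5, so x = −5/2.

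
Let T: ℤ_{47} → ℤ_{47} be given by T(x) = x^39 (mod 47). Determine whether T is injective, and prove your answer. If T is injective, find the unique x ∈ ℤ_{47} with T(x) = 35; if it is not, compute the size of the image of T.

41

Since 47 is prime, the nonzero elements of ℤ_{47} form a cyclic group of order 46.
As gcd(39, 46) = 1, raising to the 39th power is a bijection on this group: if x_1^39 ≡ x_2^39 then (x_1x_2^{−1})^39 = 1, and the only element of order dividing gcd(39, 46) = 1 is 1, so x_1 = x_2.
With T(0) = 0 this makes T injective on all of ℤ_{47}, hence bijective (finite equal-size domain and codomain). In particular T is injective.
Since T is injective, we find the preimage of 35. The inverse of x ↦ x^39 on (ℤ_{47})^× is x ↦ x^13, because 39·13 = 507 = 11·46 + 1 ≡ 1 (mod 46) and x^{46} = 1 for x ≠ 0 (Fermat). So T⁻¹(35) = 35^13 mod 47.
Repeated squaring mod 47: 35^1 ≡ 35, 35^2 ≡ 35² = 1225 ≡ 3, 35^4 ≡ 3² = 9, 35^8 ≡ 9² = 81 ≡ 34. Since 13 = 8 + 4 + 1, 35^13 ≡ 34·9·35: 34·9 = 306 ≡ 24, then 24·35 = 840 ≡ 41. So 35^13 ≡ 41 (mod 47).
Hence T⁻¹(35) = 41.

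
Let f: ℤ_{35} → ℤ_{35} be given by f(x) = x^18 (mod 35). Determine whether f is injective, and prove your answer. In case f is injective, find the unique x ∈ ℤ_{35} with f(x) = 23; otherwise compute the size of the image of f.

f(2): Repeated squaring mod 35: 2^1 ≡ 2, 2^2 ≡ 2² = 4, 2^4 ≡ 4² = 16, 2^8 ≡ 16² = 256 ≡ 11, 2^16 ≡ 11² = 121 ≡ 16. Since 18 = 16 + 2, 2^18 ≡ 16·4: 16·4 = 64 ≡ 29. So 2^18 ≡ 29 (mod 35).
f(3): Repeated squaring mod 35: 3^1 ≡ 3, 3^2 ≡ 3² = 9, 3^4 ≡ 9² = 81 ≡ 11, 3^8 ≡ 11² = 121 ≡ 16, 3^16 ≡ 16² = 256 ≡ 11. Since 18 = 16 + 2, 3^18 ≡ 11·9: 11·9 = 99 ≡ 29. So 3^18 ≡ 29 (mod 35).
So f(2) = f(3) = 29 while 2 ≠ 3, therefore f is not injective.
Since f is not injective, we determine |image(f)|. Computing x^18 mod 35 for each x (by repeated squaring, reducing mod 35 at every step), the values f(0), f(1), …, f(34) are: 0, 1, 29, 29, 1, 15, 1, 14, 29, 1, 15, 1, 29, 29, 21, 15, 1, 29, 29, 1, 15, 21, 29, 29, 1, 15, 1, 29, 14, 1, 15, 1, 29, 29, 1.
The distinct values are {0, 1, 14, 15, 21, 29}; there are 6 of them.

6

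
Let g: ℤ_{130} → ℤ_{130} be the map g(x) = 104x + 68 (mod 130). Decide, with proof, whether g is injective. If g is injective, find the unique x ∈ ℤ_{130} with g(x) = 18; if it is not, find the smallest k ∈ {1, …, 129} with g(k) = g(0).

5

Recall: injectivity means: for all a, b in the domain, g(a) = g(b) implies a = b.
We have gcd(104, 130) = 26 > 1. Taking a = 0 and b = 5: g(0) = 68 and g(5) = 104·5 + 68 = 588 ≡ 68 (mod 130).
So g(0) = g(5) while 0 ≠ 5, hence g is not injective.
Since g is not injective, we find the least positive k with g(k) = g(0): this means 104k ≡ 0 (mod 130), i.e. 130 ∣ 104k. Since gcd(104, 130) = 26, dividing through by 26 this holds exactly when 5 ∣ 4k, and as gcd(4, 5) = 1, exactly when 5 ∣ k.
The smallest positive such k is 5.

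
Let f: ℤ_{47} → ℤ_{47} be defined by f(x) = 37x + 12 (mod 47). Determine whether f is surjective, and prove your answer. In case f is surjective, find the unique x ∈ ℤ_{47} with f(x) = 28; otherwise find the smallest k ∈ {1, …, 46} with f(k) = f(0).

36

Recall: surjectivity means every element of the codomain has a preimage under f.
Since gcd(37, 47) = 1, 37 is invertible modulo 47. Euclid's algorithm: 47 = 1·37 + 10, 37 = 3·10 + 7, 10 = 1·7 + 3, 7 = 2·3 + 1; back-substituting gives 1 = 14·37 − 11·47, so 37⁻¹ ≡ 14 (mod 47).
For any y ∈ ℤ_{47}, x = 14(y − 12) mod 47 satisfies f(x) = 37·14(y − 12) + 12 ≡ y (since 37·14 ≡ 1 mod 47). So every y has a preimage.
Therefore f is surjective.
Since f is surjective, we compute f⁻¹(28): solve 37x + 12 ≡ 28 (mod 47), i.e. 37x ≡ 16 (mod 47).
Multiplying by 37⁻¹ = 14 gives x ≡ 14·16 = 224 = 4·47 + 36 ≡ 36 (mod 47).
Check: f(36) = 37·36 + 12 = 1344 = 28·47 + 28 ≡ 28 (mod 47).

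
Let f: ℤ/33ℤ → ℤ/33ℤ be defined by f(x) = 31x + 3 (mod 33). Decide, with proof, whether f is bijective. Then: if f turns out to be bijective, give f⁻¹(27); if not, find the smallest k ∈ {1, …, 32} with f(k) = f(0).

21

By definition, f is injective when f(x_1) = f(x_2) forces x_1 = x_2.
If f(x_1) = f(x_2), then 31x_1 ≡ 31x_2 (mod 33). Because gcd(31, 33) = 1, we may cancel 31 to get x_1 ≡ x_2 (mod 33).
We now compute 31⁻¹ mod 33 explicitly. Euclid's algorithm: 33 = 1·31 + 2, 31 = 15·2 + 1; back-substituting gives 1 = 16·31 − 15·33, so 31⁻¹ ≡ 16 (mod 33).
For any y ∈ ℤ/33ℤ, x = 16(y − 3) mod 33 satisfies f(x) = 31·16(y − 3) + 3 ≡ y (since 31·16 ≡ 1 mod 33). So every y has a preimage.
Therefore f is bijective.
Since f is bijective, we find f⁻¹(27): we need 31x ≡ 27 − 3 ≡ 24 (mod 33). Using 31⁻¹ = 16: x ≡ 16·24 = 384 = 11·33 + 21, so x = 21.
Check: f(21) = 31·21 + 3 = 654 = 19·33 + 27 ≡ 27 (mod 33).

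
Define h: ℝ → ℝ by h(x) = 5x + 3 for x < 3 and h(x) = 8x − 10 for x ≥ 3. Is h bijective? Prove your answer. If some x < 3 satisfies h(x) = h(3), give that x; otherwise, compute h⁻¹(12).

Both pieces are strictly increasing (slopes 5 and 8), so each is injective on its own interval.
The left piece maps (−∞, 3) onto (−∞, 18); the right piece maps [3, ∞) onto [14, ∞).
These images overlap. In particular h(3) = 14 (right piece), and solving 5x + 3 = 14 on the left piece gives x = 11/5 < 3.
So h(11/5) = h(3) with 11/5 ≠ 3, and h is not injective, hence not bijective. This x = 11/5 is the requested value below 3.

11/5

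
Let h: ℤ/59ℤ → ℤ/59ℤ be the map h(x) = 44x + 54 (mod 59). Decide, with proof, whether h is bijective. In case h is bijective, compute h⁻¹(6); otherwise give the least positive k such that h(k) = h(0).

15

By definition, h is injective if h(u) = h(v) implies u = v.
Suppose h(u) = h(v) in ℤ/59ℤ. Then 44u + 54 ≡ 44v + 54 (mod 59), therefore 44(u − v) ≡ 0 (mod 59).
Since gcd(44, 59) = 1, 44 is invertible modulo 59, hence u − v ≡ 0 (mod 59), i.e. u = v.
We now compute 44⁻¹ mod 59 explicitly. Euclid's algorithm: 59 = 1·44 + 15, 44 = 2·15 + 14, 15 = 1·14 + 1; back-substituting gives 1 = 55·44 − 41·59, so 44⁻¹ ≡ 55 (mod 59).
Then y ↦ 55(y − 54) is a two-sided inverse to h, so every y ∈ ℤ/59ℤ has a preimage.
Hence h is bijective.
Since h is bijective, we compute h⁻¹(6): solve 44x + 54 ≡ 6 (mod 59), i.e. 44x ≡ 11 (mod 59).
Multiplying by 44⁻¹ = 55 gives x ≡ 55·11 = 605 = 10·59 + 15 ≡ 15 (mod 59).
Check: h(15) = 44·15 + 54 = 714 = 12·59 + 6 ≡ 6 (mod 59).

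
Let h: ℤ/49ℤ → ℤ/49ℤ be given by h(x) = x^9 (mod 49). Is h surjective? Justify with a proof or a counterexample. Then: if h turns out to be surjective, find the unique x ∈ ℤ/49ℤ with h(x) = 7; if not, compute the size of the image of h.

15

h(3): Repeated squaring mod 49: 3^1 ≡ 3, 3^2 ≡ 3² = 9, 3^4 ≡ 9² = 81 ≡ 32, 3^8 ≡ 32² = 1024 ≡ 44. Since 9 = 8 + 1, 3^9 ≡ 44·3: 44·3 = 132 ≡ 34. So 3^9 ≡ 34 (mod 49).
h(5): Repeated squaring mod 49: 5^1 ≡ 5, 5^2 ≡ 5² = 25, 5^4 ≡ 25² = 625 ≡ 37, 5^8 ≡ 37² = 1369 ≡ 46. Since 9 = 8 + 1, 5^9 ≡ 46·5: 46·5 = 230 ≡ 34. So 5^9 ≡ 34 (mod 49).
So h(3) = h(5) = 34 while 3 ≠ 5, hence h is not injective.
A non-injective map from the 49-element set ℤ/49ℤ to itself takes at most 48 distinct values, so it cannot be surjective. Thus h is not surjective.
Since h is not surjective, we determine |image(h)|. Computing x^9 mod 49 for each x (by repeated squaring, reducing mod 49 at every step), the values h(0), h(1), …, h(48) are: 0, 1, 22, 34, 43, 34, 13, 0, 15, 29, 13, 22, 41, 27, 0, 29, 36, 41, 1, 48, 41, 0, 43, 43, 20, 29, 6, 6, 0, 8, 1, 48, 8, 13, 20, 0, 22, 8, 27, 36, 20, 34, 0, 36, 15, 6, 15, 27, 48.
The distinct values are {0, 1, 6, 8, 13, 15, 20, 22, 27, 29, 34, 36, 41, 43, 48}; there are 15 of them.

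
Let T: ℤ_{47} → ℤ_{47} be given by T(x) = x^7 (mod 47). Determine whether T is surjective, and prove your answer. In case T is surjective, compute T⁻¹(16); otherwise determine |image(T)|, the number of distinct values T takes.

36

Since 47 is prime, the nonzero elements of ℤ_{47} form a cyclic group of order 46.
As gcd(7, 46) = 1, raising to the 7th power is a bijection on this group: if s^7 ≡ t^7 then (st^{−1})^7 = 1, and the only element of order dividing gcd(7, 46) = 1 is 1, so s = t.
With T(0) = 0 this makes T injective on all of ℤ_{47}, hence bijective (finite equal-size domain and codomain). In particular T is surjective.
Since T is surjective, we find the preimage of 16. The inverse of x ↦ x^7 on (ℤ_{47})^× is x ↦ x^33, because 7·33 = 231 = 5·46 + 1 ≡ 1 (mod 46) and x^{46} = 1 for x ≠ 0 (Fermat). So T⁻¹(16) = 16^33 mod 47.
Repeated squaring mod 47: 16^1 ≡ 16, 16^2 ≡ 16² = 256 ≡ 21, 16^4 ≡ 21² = 441 ≡ 18, 16^8 ≡ 18² = 324 ≡ 42, 16^16 ≡ 42² = 1764 ≡ 25, 16^32 ≡ 25² = 625 ≡ 14. Since 33 = 32 + 1, 16^33 ≡ 14·16: 14·16 = 224 ≡ 36. So 16^33 ≡ 36 (mod 47).
Hence T⁻¹(16) = 36.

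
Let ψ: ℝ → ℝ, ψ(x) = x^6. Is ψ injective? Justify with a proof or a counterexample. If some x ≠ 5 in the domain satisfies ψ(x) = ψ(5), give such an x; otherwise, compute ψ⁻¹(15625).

ψ(5) = 15625 = (−5)^6 = ψ(−5) (since 6 is even), with 5 ≠ −5. So ψ is not injective.
For the follow-up, such an x exists: taking x = −5 ∈ ℝ gives ψ(−5) = 15625 = ψ(5) with −5 ≠ 5.

-5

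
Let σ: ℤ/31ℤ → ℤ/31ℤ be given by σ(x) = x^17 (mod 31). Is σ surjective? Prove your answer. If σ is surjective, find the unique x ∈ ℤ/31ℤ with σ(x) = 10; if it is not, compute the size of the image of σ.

14

Since 31 is prime, the nonzero elements of ℤ/31ℤ form a cyclic group of order 30.
As gcd(17, 30) = 1, raising to the 17th power is a bijection on this group: if x_1^17 ≡ x_2^17 then (x_1x_2^{−1})^17 = 1, and the only element of order dividing gcd(17, 30) = 1 is 1, so x_1 = x_2.
With σ(0) = 0 this makes σ injective on all of ℤ/31ℤ, hence bijective (finite equal-size domain and codomain). In particular σ is surjective.
Since σ is surjective, we find the preimage of 10. The inverse of x ↦ x^17 on (ℤ/31ℤ)^× is x ↦ x^23, because 17·23 = 391 = 13·30 + 1 ≡ 1 (mod 30) and x^{30} = 1 for x ≠ 0 (Fermat). So σ⁻¹(10) = 10^23 mod 31.
Repeated squaring mod 31: 10^1 ≡ 10, 10^2 ≡ 10² = 100 ≡ 7, 10^4 ≡ 7² = 49 ≡ 18, 10^8 ≡ 18² = 324 ≡ 14, 10^16 ≡ 14² = 196 ≡ 10. Since 23 = 16 + 4 + 2 + 1, 10^23 ≡ 10·18·7·10: 10·18 = 180 ≡ 25, then 25·7 = 175 ≡ 20, then 20·10 = 200 ≡ 14. So 10^23 ≡ 14 (mod 31).
Hence σ⁻¹(10) = 14.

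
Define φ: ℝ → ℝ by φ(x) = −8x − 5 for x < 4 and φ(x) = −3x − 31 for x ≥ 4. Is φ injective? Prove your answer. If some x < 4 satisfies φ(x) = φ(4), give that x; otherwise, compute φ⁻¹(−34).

Both pieces are strictly decreasing (slopes −8 and −3), so each is injective on its own interval.
The left piece maps (−∞, 4) onto (−37, ∞); the right piece maps [4, ∞) onto (−∞, −43].
These images are disjoint, so no value is attained by both pieces. Thus φ is injective.
Because the two images are disjoint, no x < 4 has φ(x) = φ(4), so we compute φ⁻¹(−34): −34 lies in (−37, ∞), so solve −8x − 5 = −34: x = (−34 + 5)/(−8) = 29/8.

29/8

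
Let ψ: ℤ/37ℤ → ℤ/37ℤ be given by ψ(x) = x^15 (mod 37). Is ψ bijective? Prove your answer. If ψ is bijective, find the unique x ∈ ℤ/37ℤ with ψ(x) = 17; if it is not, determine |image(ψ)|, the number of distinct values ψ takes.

13

ψ(3): Repeated squaring mod 37: 3^1 ≡ 3, 3^2 ≡ 3² = 9, 3^4 ≡ 9² = 81 ≡ 7, 3^8 ≡ 7² = 49 ≡ 12. Since 15 = 8 + 4 + 2 + 1, 3^15 ≡ 12·7·9·3: 12·7 = 84 ≡ 10, then 10·9 = 90 ≡ 16, then 16·3 = 48 ≡ 11. So 3^15 ≡ 11 (mod 37).
ψ(4): Repeated squaring mod 37: 4^1 ≡ 4, 4^2 ≡ 4² = 16, 4^4 ≡ 16² = 256 ≡ 34, 4^8 ≡ 34² = 1156 ≡ 9. Since 15 = 8 + 4 + 2 + 1, 4^15 ≡ 9·34·16·4: 9·34 = 306 ≡ 10, then 10·16 = 160 ≡ 12, then 12·4 = 48 ≡ 11. So 4^15 ≡ 11 (mod 37).
So ψ(3) = ψ(4) = 11 while 3 ≠ 4, thus ψ is not injective, hence not bijective.
Since ψ is not bijective, we determine |image(ψ)|. Computing x^15 mod 37 for each x (by repeated squaring, reducing mod 37 at every step), the values ψ(0), ψ(1), …, ψ(36) are: 0, 1, 23, 11, 11, 29, 31, 26, 31, 10, 1, 36, 10, 29, 6, 23, 10, 14, 8, 29, 23, 27, 14, 31, 8, 27, 1, 36, 27, 6, 11, 6, 8, 26, 26, 14, 36.
The distinct values are {0, 1, 6, 8, 10, 11, 14, 23, 26, 27, 29, 31, 36}; there are 13 of them.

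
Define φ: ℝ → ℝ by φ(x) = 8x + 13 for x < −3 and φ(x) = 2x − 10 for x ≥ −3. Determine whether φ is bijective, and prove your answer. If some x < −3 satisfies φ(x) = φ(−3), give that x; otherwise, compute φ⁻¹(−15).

Both pieces are strictly increasing (slopes 8 and 2), so each is injective on its own interval.
The left piece maps (−∞, −3) onto (−∞, −11); the right piece maps [−3, ∞) onto [−16, ∞).
These images overlap. In particular φ(−3) = −16 (right piece), and solving 8x + 13 = −16 on the left piece gives x = −29/8 < −3.
So φ(−29/8) = φ(−3) with −29/8 ≠ −3, and φ is not injective, hence not bijective. This x = −29/8 is the requested value below −3.

-29/8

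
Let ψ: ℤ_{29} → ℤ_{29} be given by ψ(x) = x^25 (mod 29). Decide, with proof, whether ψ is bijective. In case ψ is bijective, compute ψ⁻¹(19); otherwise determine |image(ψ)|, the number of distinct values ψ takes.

Since 29 is prime, the nonzero elements of ℤ_{29} form a cyclic group of order 28.
As gcd(25, 28) = 1, raising to the 25th power is a bijection on this group: if a^25 ≡ b^25 then (ab^{−1})^25 = 1, and the only element of order dividing gcd(25, 28) = 1 is 1, so a = b.
With ψ(0) = 0 this makes ψ injective on all of ℤ_{29}, hence bijective (finite equal-size domain and codomain). In particular ψ is bijective.
Since ψ is bijective, we find the preimage of 19. The inverse of x ↦ x^25 on (ℤ_{29})^× is x ↦ x^9, because 25·9 = 225 = 8·28 + 1 ≡ 1 (mod 28) and x^{28} = 1 for x ≠ 0 (Fermat). So ψ⁻¹(19) = 19^9 mod 29.
Repeated squaring mod 29: 19^1 ≡ 19, 19^2 ≡ 19² = 361 ≡ 13, 19^4 ≡ 13² = 169 ≡ 24, 19^8 ≡ 24² = 576 ≡ 25. Since 9 = 8 + 1, 19^9 ≡ 25·19: 25·19 = 475 ≡ 11. So 19^9 ≡ 11 (mod 29).
Hence ψ⁻¹(19) = 11.

11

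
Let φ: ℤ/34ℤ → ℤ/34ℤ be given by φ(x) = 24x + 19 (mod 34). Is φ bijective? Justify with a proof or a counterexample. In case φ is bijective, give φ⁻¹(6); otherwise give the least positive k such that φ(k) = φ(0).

We have gcd(24, 34) = 2 > 1. Taking a = 0 and b = 17: φ(0) = 19 and φ(17) = 24·17 + 19 = 427 ≡ 19 (mod 34).
So φ(0) = φ(17) while 0 ≠ 17, thus φ is not injective, hence not bijective.
Since φ is not bijective, we find the least positive k with φ(k) = φ(0): this means 24k ≡ 0 (mod 34), i.e. 34 ∣ 24k. Since gcd(24, 34) = 2, dividing through by 2 this holds exactly when 17 ∣ 12k, and as gcd(12, 17) = 1, exactly when 17 ∣ k.
The smallest positive such k is 17.

17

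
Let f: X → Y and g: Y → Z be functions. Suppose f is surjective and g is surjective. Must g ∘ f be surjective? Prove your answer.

Let c ∈ Z. Since g is surjective, there is b ∈ Y with g(b) = c. Since f is surjective, there is a ∈ X with f(a) = b.
Then (g ∘ f)(a) = g(b) = c. So g ∘ f is surjective.

surjective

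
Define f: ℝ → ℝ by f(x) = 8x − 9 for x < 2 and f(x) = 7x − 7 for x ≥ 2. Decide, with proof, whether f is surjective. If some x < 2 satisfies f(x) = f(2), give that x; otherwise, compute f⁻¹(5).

Both pieces are strictly increasing (slopes 8 and 7), so each is injective on its own interval.
The left piece maps (−∞, 2) onto (−∞, 7); the right piece maps [2, ∞) onto [7, ∞).
These images together cover ℝ, so f is surjective.
Because the two images are disjoint, no x < 2 has f(x) = f(2), so we compute f⁻¹(5): 5 lies in (−∞, 7), so solve 8x − 9 = 5: x = (5 + 9)/8 = 7/4.

7/4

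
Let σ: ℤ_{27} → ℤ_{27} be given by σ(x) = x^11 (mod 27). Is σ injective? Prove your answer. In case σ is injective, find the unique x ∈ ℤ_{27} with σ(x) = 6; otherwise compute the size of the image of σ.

σ(0) = 0^11 = 0.
σ(3): Repeated squaring mod 27: 3^1 ≡ 3, 3^2 ≡ 3² = 9, 3^4 ≡ 9² = 81 ≡ 0, 3^8 ≡ 0² = 0. Since 11 = 8 + 2 + 1, 3^11 ≡ 0·9·3: 0·9 = 0, then 0·3 = 0. So 3^11 ≡ 0 (mod 27).
So σ(0) = σ(3) = 0 while 0 ≠ 3, so σ is not injective.
Since σ is not injective, we determine |image(σ)|. Computing x^11 mod 27 for each x (by repeated squaring, reducing mod 27 at every step), the values σ(0), σ(1), …, σ(26) are: 0, 1, 23, 0, 16, 2, 0, 22, 17, 0, 19, 14, 0, 7, 20, 0, 13, 8, 0, 10, 5, 0, 25, 11, 0, 4, 26.
The distinct values are {0, 1, 2, 4, 5, 7, 8, 10, 11, 13, 14, 16, 17, 19, 20, 22, 23, 25, 26}; there are 19 of them.

19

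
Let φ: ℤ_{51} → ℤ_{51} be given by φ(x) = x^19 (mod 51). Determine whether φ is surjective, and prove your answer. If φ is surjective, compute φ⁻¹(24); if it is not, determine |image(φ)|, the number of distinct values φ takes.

Computing x^19 mod 51 for each x (by repeated squaring, reducing mod 51 at every step), the values φ(0), φ(1), …, φ(50) are: 0, 1, 8, 27, 13, 23, 12, 37, 2, 15, 31, 5, 45, 4, 41, 9, 16, 17, 18, 25, 44, 30, 40, 29, 3, 19, 32, 48, 22, 11, 21, 7, 26, 33, 34, 35, 42, 10, 47, 6, 46, 20, 36, 49, 14, 39, 28, 38, 24, 43, 50.
Every element of ℤ_{51} appears exactly once in this list, so φ is a bijection, and in particular surjective.
Since φ is surjective, we read off the preimage of 24 from the same table: φ(48) = 24, so φ⁻¹(24) = 48.

48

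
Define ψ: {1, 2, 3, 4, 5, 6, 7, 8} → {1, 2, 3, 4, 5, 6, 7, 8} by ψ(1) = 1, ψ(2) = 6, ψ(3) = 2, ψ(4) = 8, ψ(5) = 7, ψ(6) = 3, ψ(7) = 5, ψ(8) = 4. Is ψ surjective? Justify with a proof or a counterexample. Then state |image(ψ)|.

8

Every element of the codomain has a preimage: 1 = ψ(1), 2 = ψ(3), 3 = ψ(6), 4 = ψ(8), 5 = ψ(7), 6 = ψ(2), 7 = ψ(5), 8 = ψ(4).
Therefore ψ is surjective.
The image of ψ is {1, 2, 3, 4, 5, 6, 7, 8}, which has 8 elements.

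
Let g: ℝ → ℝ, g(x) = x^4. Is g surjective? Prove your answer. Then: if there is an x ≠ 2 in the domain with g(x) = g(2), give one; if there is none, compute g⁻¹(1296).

Since 4 is even, x^4 ≥ 0 for all x ∈ ℝ, so −1 ∈ ℝ has no preimage. Hence g is not surjective.
For the follow-up, such an x exists: taking x = −2 ∈ ℝ gives g(−2) = 16 = g(2) with −2 ≠ 2.

-2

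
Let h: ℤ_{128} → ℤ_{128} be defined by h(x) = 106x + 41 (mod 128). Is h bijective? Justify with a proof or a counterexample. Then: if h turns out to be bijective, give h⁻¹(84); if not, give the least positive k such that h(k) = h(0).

64

Recall: injectivity means: for all a, b in the domain, h(a) = h(b) implies a = b.
We have gcd(106, 128) = 2 > 1. Taking a = 0 and b = 64: h(0) = 41 and h(64) = 106·64 + 41 = 6825 ≡ 41 (mod 128).
So h(0) = h(64) while 0 ≠ 64, thus h is not injective, hence not bijective.
Since h is not bijective, we find the least positive k with h(k) = h(0): this means 106k ≡ 0 (mod 128), i.e. 128 ∣ 106k. Since gcd(106, 128) = 2, dividing through by 2 this holds exactly when 64 ∣ 53k, and as gcd(53, 64) = 1, exactly when 64 ∣ k.
The smallest positive such k is 64.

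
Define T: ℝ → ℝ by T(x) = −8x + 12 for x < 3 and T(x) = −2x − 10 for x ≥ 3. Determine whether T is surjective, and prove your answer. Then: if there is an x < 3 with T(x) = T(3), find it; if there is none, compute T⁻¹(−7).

19/8

Both pieces are strictly decreasing (slopes −8 and −2), so each is injective on its own interval.
The left piece maps (−∞, 3) onto (−12, ∞); the right piece maps [3, ∞) onto (−∞, −16].
The union (−12, ∞) ∪ (−∞, −16] omits the interval between −12 and −16; in particular −12 has no preimage. So T is not surjective.
Because the two images are disjoint, no x < 3 has T(x) = T(3), so we compute T⁻¹(−7): −7 lies in (−12, ∞), so solve −8x + 12 = −7: x = (−7 − 12)/(−8) = 19/8.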